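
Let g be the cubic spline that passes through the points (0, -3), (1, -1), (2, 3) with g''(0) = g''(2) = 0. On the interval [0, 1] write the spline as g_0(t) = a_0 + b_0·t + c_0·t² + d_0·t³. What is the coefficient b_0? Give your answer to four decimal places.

1.5000

Write m_i for g''(x_i). With h_i = 1, 1 and divided differences Δ_i = 2, 4, the continuity of g' gives the tridiagonal system
  1·m_0 + 4·m_1 + 1·m_2 = 6(Δ_1 - Δ_0) = 12
Natural end conditions: m_0 = m_2 = 0.
Solving: m_0 = 0, m_1 = 3, m_2 = 0.
On [0, 1], with g_0(t) = a_0 + b_0·t + c_0·t² + d_0·t³: c_0 = m_0/2 = 0, d_0 = (m_1 - m_0)/(6h_0) = 1/2, b_0 = Δ_0 - h_0(2m_0 + m_1)/6 = 3/2.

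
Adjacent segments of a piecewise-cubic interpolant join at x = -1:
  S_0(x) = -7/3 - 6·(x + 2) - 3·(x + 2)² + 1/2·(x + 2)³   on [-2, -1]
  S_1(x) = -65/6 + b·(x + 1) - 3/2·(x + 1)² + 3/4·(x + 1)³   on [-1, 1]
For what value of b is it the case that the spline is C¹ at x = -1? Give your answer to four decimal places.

-10.5000

S_0'(x) = -6 - 6·(x + 2) + 3/2·(x + 2)², so S_0'(-1) = -21/2. On the right, S_1'(-1) = b, so b = -21/2.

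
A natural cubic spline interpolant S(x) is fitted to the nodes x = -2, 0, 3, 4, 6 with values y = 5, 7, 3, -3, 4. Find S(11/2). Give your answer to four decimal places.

0.6405

With M_i denoting the second derivative at x_i, h_i = 2, 3, 1, 2, and Δ_i = (y_(i+1) − y_i)/h_i = 1, -4/3, -6, 7/2:
  2·M_0 + 10·M_1 + 3·M_2 = 6(Δ_1 - Δ_0) = -14
  3·M_1 + 8·M_2 + 1·M_3 = 6(Δ_2 - Δ_1) = -28
  1·M_2 + 6·M_3 + 2·M_4 = 6(Δ_3 - Δ_2) = 57
Natural end conditions: M_0 = M_4 = 0.
Solving the tridiagonal system: M_0 = 0, M_1 = 17/416, M_2 = -999/208, M_3 = 4285/416, M_4 = 0.
On [4, 6], S(x) = -3 - 2101/624·(x - 4) + 4285/832·(x - 4)² - 4285/4992·(x - 4)³.
With (x - 4) = 3/2: S(11/2) = 8527/13312.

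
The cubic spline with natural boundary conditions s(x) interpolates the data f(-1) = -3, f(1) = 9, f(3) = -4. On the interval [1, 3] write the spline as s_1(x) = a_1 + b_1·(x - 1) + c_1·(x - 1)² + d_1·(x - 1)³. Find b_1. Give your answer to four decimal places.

-0.2500

With M_i denoting the second derivative at x_i, h_i = 2, 2, and Δ_i = (y_(i+1) − y_i)/h_i = 6, -13/2:
  2·M_0 + 8·M_1 + 2·M_2 = 6(Δ_1 - Δ_0) = -75
Natural end conditions: M_0 = M_2 = 0.
Forward elimination and back-substitution give M_0 = 0, M_1 = -75/8, M_2 = 0.
On [1, 3], with s_1(x) = a_1 + b_1·(x - 1) + c_1·(x - 1)² + d_1·(x - 1)³: c_1 = M_1/2 = -75/16, d_1 = (M_2 - M_1)/(6h_1) = 25/32, b_1 = Δ_1 - h_1(2M_1 + M_2)/6 = -1/4.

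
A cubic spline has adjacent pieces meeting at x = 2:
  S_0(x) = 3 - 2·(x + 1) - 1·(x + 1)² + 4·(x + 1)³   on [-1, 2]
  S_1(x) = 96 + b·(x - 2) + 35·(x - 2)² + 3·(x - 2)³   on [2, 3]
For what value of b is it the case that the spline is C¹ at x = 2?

S_0'(x) = -2 - 2·(x + 1) + 12·(x + 1)², so S_0'(2) = 100. On the right, S_1'(2) = b, so b = 100.

100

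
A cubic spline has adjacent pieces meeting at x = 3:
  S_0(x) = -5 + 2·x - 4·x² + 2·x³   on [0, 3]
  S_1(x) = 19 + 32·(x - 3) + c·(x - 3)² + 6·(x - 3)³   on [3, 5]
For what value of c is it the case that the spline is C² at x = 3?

S_0''(x) = -8 + 12·x, so S_0''(3) = 28. On the right, S_1''(3) = 2c, so c = 14.

14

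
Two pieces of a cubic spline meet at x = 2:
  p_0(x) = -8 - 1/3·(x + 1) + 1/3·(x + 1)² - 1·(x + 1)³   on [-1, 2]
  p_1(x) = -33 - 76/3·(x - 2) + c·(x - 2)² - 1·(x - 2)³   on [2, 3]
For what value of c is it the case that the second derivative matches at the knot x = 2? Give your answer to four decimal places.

p_0''(x) = 2/3 - 6·(x + 1), so p_0''(2) = -52/3. On the right, p_1''(2) = 2c, so c = -26/3.

-8.6667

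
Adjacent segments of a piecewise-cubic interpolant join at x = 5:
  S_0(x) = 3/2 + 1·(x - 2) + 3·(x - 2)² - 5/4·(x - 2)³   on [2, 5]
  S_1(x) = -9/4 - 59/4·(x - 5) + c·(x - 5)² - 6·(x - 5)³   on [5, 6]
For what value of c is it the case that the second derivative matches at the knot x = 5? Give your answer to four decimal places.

S_0''(x) = 6 - 15/2·(x - 2), so S_0''(5) = -33/2. On the right, S_1''(5) = 2c, so c = -33/4.

-8.2500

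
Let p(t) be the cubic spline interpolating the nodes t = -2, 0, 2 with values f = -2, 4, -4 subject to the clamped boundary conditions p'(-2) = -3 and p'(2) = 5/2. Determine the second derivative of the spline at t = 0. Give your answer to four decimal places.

-13.2500

Put σ_i = p'' at the i-th knot. Here h = (2, 2) and Δ = (3, -4), so the interior equations h_(i-1)·σ_(i-1) + 2(h_(i-1)+h_i)·σ_i + h_i·σ_(i+1) = 6(Δ_i − Δ_(i-1)) read
  2·σ_0 + 8·σ_1 + 2·σ_2 = 6(Δ_1 - Δ_0) = -42
Clamped end conditions give two more equations: 2h_0·σ_0 + h_0·σ_1 = 6(Δ_0 - p'(-2)) = 36 and h_1·σ_1 + 2h_1·σ_2 = 6(p'(2) - Δ_1) = 39.
Solving the tridiagonal system: σ_0 = 125/8, σ_1 = -53/4, σ_2 = 131/8.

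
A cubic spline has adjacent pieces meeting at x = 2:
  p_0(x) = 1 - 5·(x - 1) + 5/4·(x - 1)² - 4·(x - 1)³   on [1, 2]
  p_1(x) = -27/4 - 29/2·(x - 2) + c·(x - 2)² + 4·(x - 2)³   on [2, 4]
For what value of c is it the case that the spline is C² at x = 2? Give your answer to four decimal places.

-10.7500

p_0''(x) = 5/2 - 24·(x - 1), so p_0''(2) = -43/2. On the right, p_1''(2) = 2c, so c = -43/4.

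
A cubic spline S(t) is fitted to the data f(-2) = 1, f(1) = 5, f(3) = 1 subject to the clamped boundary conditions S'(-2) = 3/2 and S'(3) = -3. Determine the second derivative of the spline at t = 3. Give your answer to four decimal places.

-0.4000

Put M_i = S'' at the i-th knot. Here h = (3, 2) and Δ = (4/3, -2), so the interior equations h_(i-1)·M_(i-1) + 2(h_(i-1)+h_i)·M_i + h_i·M_(i+1) = 6(Δ_i − Δ_(i-1)) read
  3·M_0 + 10·M_1 + 2·M_2 = 6(Δ_1 - Δ_0) = -20
Clamped end conditions give two more equations: 2h_0·M_0 + h_0·M_1 = 6(Δ_0 - S'(-2)) = -1 and h_1·M_1 + 2h_1·M_2 = 6(S'(3) - Δ_1) = -6.
Forward elimination and back-substitution give M_0 = 14/15, M_1 = -11/5, M_2 = -2/5.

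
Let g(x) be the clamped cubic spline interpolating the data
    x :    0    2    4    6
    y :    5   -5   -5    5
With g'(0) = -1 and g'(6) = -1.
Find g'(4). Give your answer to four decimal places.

Write σ_i for g''(x_i). With h_i = 2, 2, 2 and divided differences Δ_i = -5, 0, 5, the continuity of g' gives the tridiagonal system
  2·σ_0 + 8·σ_1 + 2·σ_2 = 6(Δ_1 - Δ_0) = 30
  2·σ_1 + 8·σ_2 + 2·σ_3 = 6(Δ_2 - Δ_1) = 30
Clamped end conditions give two more equations: 2h_0·σ_0 + h_0·σ_1 = 6(Δ_0 - g'(0)) = -24 and h_2·σ_2 + 2h_2·σ_3 = 6(g'(6) - Δ_2) = -36.
Solving the tridiagonal system: σ_0 = -41/5, σ_1 = 22/5, σ_2 = 28/5, σ_3 = -59/5.
On [4, 6], g'(x) = b_2 + 2c_2·(x - 4) + 3d_2·(x - 4)² with b_2 = Δ_2 - h_2(2σ_2 + σ_3)/6 = 26/5, c_2 = σ_2/2 = 14/5, d_2 = (σ_3 - σ_2)/(6h_2) = -29/20. So g'(4) = 26/5.

5.2000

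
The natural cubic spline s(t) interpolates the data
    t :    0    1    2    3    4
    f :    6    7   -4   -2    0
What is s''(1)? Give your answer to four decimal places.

-24.8571

With m_i denoting the second derivative at x_i, h_i = 1, 1, 1, 1, and Δ_i = (y_(i+1) − y_i)/h_i = 1, -11, 2, 2:
  1·m_0 + 4·m_1 + 1·m_2 = 6(Δ_1 - Δ_0) = -72
  1·m_1 + 4·m_2 + 1·m_3 = 6(Δ_2 - Δ_1) = 78
  1·m_2 + 4·m_3 + 1·m_4 = 6(Δ_3 - Δ_2) = 0
Natural end conditions: m_0 = m_4 = 0.
Solving: m_0 = 0, m_1 = -174/7, m_2 = 192/7, m_3 = -48/7, m_4 = 0.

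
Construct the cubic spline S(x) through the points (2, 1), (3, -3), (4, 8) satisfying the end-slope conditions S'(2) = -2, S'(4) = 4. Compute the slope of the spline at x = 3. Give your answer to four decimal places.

Let σ_i = S''(x_i). Step sizes h_i = 1, 1; slopes of the chords Δ_i = (y_(i+1) - y_i)/h_i = -4, 11.
  1·σ_0 + 4·σ_1 + 1·σ_2 = 6(Δ_1 - Δ_0) = 90
Clamped end conditions give two more equations: 2h_0·σ_0 + h_0·σ_1 = 6(Δ_0 - S'(2)) = -12 and h_1·σ_1 + 2h_1·σ_2 = 6(S'(4) - Δ_1) = -42.
Solving the tridiagonal system: σ_0 = -51/2, σ_1 = 39, σ_2 = -81/2.
On [3, 4], S'(x) = b_1 + 2c_1·(x - 3) + 3d_1·(x - 3)² with b_1 = Δ_1 - h_1(2σ_1 + σ_2)/6 = 19/4, c_1 = σ_1/2 = 39/2, d_1 = (σ_2 - σ_1)/(6h_1) = -53/4. So S'(3) = 19/4.

4.7500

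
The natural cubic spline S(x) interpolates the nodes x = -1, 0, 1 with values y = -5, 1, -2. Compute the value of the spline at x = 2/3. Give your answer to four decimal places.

Let σ_i = S''(x_i). Step sizes h_i = 1, 1; slopes of the chords Δ_i = (y_(i+1) - y_i)/h_i = 6, -3.
  1·σ_0 + 4·σ_1 + 1·σ_2 = 6(Δ_1 - Δ_0) = -54
Natural end conditions: σ_0 = σ_2 = 0.
Forward elimination and back-substitution give σ_0 = 0, σ_1 = -27/2, σ_2 = 0.
On [0, 1], S(x) = 1 + 3/2·x - 27/4·x² + 9/4·x³.
With x = 2/3: S(2/3) = -1/3.

-0.3333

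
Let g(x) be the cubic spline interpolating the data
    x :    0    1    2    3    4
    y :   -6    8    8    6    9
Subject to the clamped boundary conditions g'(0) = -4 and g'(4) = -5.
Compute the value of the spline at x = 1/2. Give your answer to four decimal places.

Let σ_i = g''(x_i). Step sizes h_i = 1, 1, 1, 1; slopes of the chords Δ_i = (y_(i+1) - y_i)/h_i = 14, 0, -2, 3.
  1·σ_0 + 4·σ_1 + 1·σ_2 = 6(Δ_1 - Δ_0) = -84
  1·σ_1 + 4·σ_2 + 1·σ_3 = 6(Δ_2 - Δ_1) = -12
  1·σ_2 + 4·σ_3 + 1·σ_4 = 6(Δ_3 - Δ_2) = 30
Clamped end conditions give two more equations: 2h_0·σ_0 + h_0·σ_1 = 6(Δ_0 - g'(0)) = 108 and h_3·σ_3 + 2h_3·σ_4 = 6(g'(4) - Δ_3) = -48.
Solving: σ_0 = 1039/14, σ_1 = -283/7, σ_2 = 7/2, σ_3 = 101/7, σ_4 = -437/14.
On [0, 1], g(x) = -6 - 4·x + 1039/28·x² - 535/28·x³.
With x = 1/2: g(1/2) = -249/224.

-1.1116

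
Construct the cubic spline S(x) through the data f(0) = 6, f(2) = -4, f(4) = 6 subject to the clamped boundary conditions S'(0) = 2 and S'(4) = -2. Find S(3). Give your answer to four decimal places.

Put M_i = S'' at the i-th knot. Here h = (2, 2) and Δ = (-5, 5), so the interior equations h_(i-1)·M_(i-1) + 2(h_(i-1)+h_i)·M_i + h_i·M_(i+1) = 6(Δ_i − Δ_(i-1)) read
  2·M_0 + 8·M_1 + 2·M_2 = 6(Δ_1 - Δ_0) = 60
Clamped end conditions give two more equations: 2h_0·M_0 + h_0·M_1 = 6(Δ_0 - S'(0)) = -42 and h_1·M_1 + 2h_1·M_2 = 6(S'(4) - Δ_1) = -42.
Forward elimination and back-substitution give M_0 = -19, M_1 = 17, M_2 = -19.
On [2, 4], S(x) = -4 + 0·(x - 2) + 17/2·(x - 2)² - 3·(x - 2)³.
With (x - 2) = 1: S(3) = 3/2.

1.5000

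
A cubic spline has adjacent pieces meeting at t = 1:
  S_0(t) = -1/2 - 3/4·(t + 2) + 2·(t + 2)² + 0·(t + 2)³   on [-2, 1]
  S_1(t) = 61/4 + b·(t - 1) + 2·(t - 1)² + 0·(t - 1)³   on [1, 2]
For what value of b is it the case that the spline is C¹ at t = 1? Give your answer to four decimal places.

11.2500

S_0'(t) = -3/4 + 4·(t + 2) + 0·(t + 2)², so S_0'(1) = 45/4. On the right, S_1'(1) = b, so b = 45/4.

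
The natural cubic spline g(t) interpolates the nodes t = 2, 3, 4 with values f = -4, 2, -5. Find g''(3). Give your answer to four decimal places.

-19.5000

With M_i denoting the second derivative at x_i, h_i = 1, 1, and Δ_i = (y_(i+1) − y_i)/h_i = 6, -7:
  1·M_0 + 4·M_1 + 1·M_2 = 6(Δ_1 - Δ_0) = -78
Natural end conditions: M_0 = M_2 = 0.
Hence M_0 = 0, M_1 = -39/2, M_2 = 0.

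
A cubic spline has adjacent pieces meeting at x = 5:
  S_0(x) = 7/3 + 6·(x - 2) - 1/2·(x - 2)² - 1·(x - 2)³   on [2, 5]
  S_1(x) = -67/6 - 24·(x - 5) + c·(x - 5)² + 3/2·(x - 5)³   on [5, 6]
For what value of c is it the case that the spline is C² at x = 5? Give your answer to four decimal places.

S_0''(x) = -1 - 6·(x - 2), so S_0''(5) = -19. On the right, S_1''(5) = 2c, so c = -19/2.

-9.5000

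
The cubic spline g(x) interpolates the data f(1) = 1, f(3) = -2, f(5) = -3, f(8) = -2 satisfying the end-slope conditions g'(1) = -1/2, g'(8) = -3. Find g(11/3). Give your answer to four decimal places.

Put σ_i = g'' at the i-th knot. Here h = (2, 2, 3) and Δ = (-3/2, -1/2, 1/3), so the interior equations h_(i-1)·σ_(i-1) + 2(h_(i-1)+h_i)·σ_i + h_i·σ_(i+1) = 6(Δ_i − Δ_(i-1)) read
  2·σ_0 + 8·σ_1 + 2·σ_2 = 6(Δ_1 - Δ_0) = 6
  2·σ_1 + 10·σ_2 + 3·σ_3 = 6(Δ_2 - Δ_1) = 5
Clamped end conditions give two more equations: 2h_0·σ_0 + h_0·σ_1 = 6(Δ_0 - g'(1)) = -6 and h_2·σ_2 + 2h_2·σ_3 = 6(g'(8) - Δ_2) = -20.
Forward elimination and back-substitution give σ_0 = -71/37, σ_1 = 31/37, σ_2 = 58/37, σ_3 = -457/111.
On [3, 5], g(x) = -2 - 117/74·(x - 3) + 31/74·(x - 3)² + 9/148·(x - 3)³.
With (x - 3) = 2/3: g(11/3) = -949/333.

-2.8498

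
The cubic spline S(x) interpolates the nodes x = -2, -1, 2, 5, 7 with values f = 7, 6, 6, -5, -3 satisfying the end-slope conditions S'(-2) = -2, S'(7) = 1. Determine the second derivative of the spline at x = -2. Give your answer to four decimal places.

2.1361

With σ_i denoting the second derivative at x_i, h_i = 1, 3, 3, 2, and Δ_i = (y_(i+1) − y_i)/h_i = -1, 0, -11/3, 1:
  1·σ_0 + 8·σ_1 + 3·σ_2 = 6(Δ_1 - Δ_0) = 6
  3·σ_1 + 12·σ_2 + 3·σ_3 = 6(Δ_2 - Δ_1) = -22
  3·σ_2 + 10·σ_3 + 2·σ_4 = 6(Δ_3 - Δ_2) = 28
Clamped end conditions give two more equations: 2h_0·σ_0 + h_0·σ_1 = 6(Δ_0 - S'(-2)) = 6 and h_3·σ_3 + 2h_3·σ_4 = 6(S'(7) - Δ_3) = 0.
Hence σ_0 = 314/147, σ_1 = 254/147, σ_2 = -488/147, σ_3 = 620/147, σ_4 = -310/147.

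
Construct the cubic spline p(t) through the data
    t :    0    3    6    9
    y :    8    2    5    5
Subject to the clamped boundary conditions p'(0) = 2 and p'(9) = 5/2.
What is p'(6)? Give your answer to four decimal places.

0.4667

With M_i denoting the second derivative at x_i, h_i = 3, 3, 3, and Δ_i = (y_(i+1) − y_i)/h_i = -2, 1, 0:
  3·M_0 + 12·M_1 + 3·M_2 = 6(Δ_1 - Δ_0) = 18
  3·M_1 + 12·M_2 + 3·M_3 = 6(Δ_2 - Δ_1) = -6
Clamped end conditions give two more equations: 2h_0·M_0 + h_0·M_1 = 6(Δ_0 - p'(0)) = -24 and h_2·M_2 + 2h_2·M_3 = 6(p'(9) - Δ_2) = 15.
Forward elimination and back-substitution give M_0 = -259/45, M_1 = 158/45, M_2 = -103/45, M_3 = 164/45.
On [6, 9], p'(t) = b_2 + 2c_2·(t - 6) + 3d_2·(t - 6)² with b_2 = Δ_2 - h_2(2M_2 + M_3)/6 = 7/15, c_2 = M_2/2 = -103/90, d_2 = (M_3 - M_2)/(6h_2) = 89/270. So p'(6) = 7/15.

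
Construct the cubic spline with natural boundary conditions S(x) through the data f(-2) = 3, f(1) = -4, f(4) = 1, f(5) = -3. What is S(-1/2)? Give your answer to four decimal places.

-2.4009

Write m_i for S''(x_i). With h_i = 3, 3, 1 and divided differences Δ_i = -7/3, 5/3, -4, the continuity of S' gives the tridiagonal system
  3·m_0 + 12·m_1 + 3·m_2 = 6(Δ_1 - Δ_0) = 24
  3·m_1 + 8·m_2 + 1·m_3 = 6(Δ_2 - Δ_1) = -34
Natural end conditions: m_0 = m_3 = 0.
Solving: m_0 = 0, m_1 = 98/29, m_2 = -160/29, m_3 = 0.
On [-2, 1], S(x) = 3 - 350/87·(x + 2) + 0·(x + 2)² + 49/261·(x + 2)³.
With (x + 2) = 3/2: S(-1/2) = -557/232.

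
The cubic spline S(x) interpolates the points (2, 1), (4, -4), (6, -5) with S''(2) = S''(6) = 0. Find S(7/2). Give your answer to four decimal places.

-3.0781

Write σ_i for S''(x_i). With h_i = 2, 2 and divided differences Δ_i = -5/2, -1/2, the continuity of S' gives the tridiagonal system
  2·σ_0 + 8·σ_1 + 2·σ_2 = 6(Δ_1 - Δ_0) = 12
Natural end conditions: σ_0 = σ_2 = 0.
Forward elimination and back-substitution give σ_0 = 0, σ_1 = 3/2, σ_2 = 0.
On [2, 4], S(x) = 1 - 3·(x - 2) + 0·(x - 2)² + 1/8·(x - 2)³.
With (x - 2) = 3/2: S(7/2) = -197/64.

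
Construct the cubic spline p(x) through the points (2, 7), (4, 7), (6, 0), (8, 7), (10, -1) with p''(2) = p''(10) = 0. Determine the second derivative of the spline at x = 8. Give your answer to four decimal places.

-7.7143

Put σ_i = p'' at the i-th knot. Here h = (2, 2, 2, 2) and Δ = (0, -7/2, 7/2, -4), so the interior equations h_(i-1)·σ_(i-1) + 2(h_(i-1)+h_i)·σ_i + h_i·σ_(i+1) = 6(Δ_i − Δ_(i-1)) read
  2·σ_0 + 8·σ_1 + 2·σ_2 = 6(Δ_1 - Δ_0) = -21
  2·σ_1 + 8·σ_2 + 2·σ_3 = 6(Δ_2 - Δ_1) = 42
  2·σ_2 + 8·σ_3 + 2·σ_4 = 6(Δ_3 - Δ_2) = -45
Natural end conditions: σ_0 = σ_4 = 0.
Hence σ_0 = 0, σ_1 = -33/7, σ_2 = 117/14, σ_3 = -54/7, σ_4 = 0.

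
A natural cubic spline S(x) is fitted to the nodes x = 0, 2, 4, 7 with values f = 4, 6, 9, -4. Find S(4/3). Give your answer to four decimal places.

Let σ_i = S''(x_i). Step sizes h_i = 2, 2, 3; slopes of the chords Δ_i = (y_(i+1) - y_i)/h_i = 1, 3/2, -13/3.
  2·σ_0 + 8·σ_1 + 2·σ_2 = 6(Δ_1 - Δ_0) = 3
  2·σ_1 + 10·σ_2 + 3·σ_3 = 6(Δ_2 - Δ_1) = -35
Natural end conditions: σ_0 = σ_3 = 0.
Solving: σ_0 = 0, σ_1 = 25/19, σ_2 = -143/38, σ_3 = 0.
On [0, 2], S(x) = 4 + 32/57·x + 0·x² + 25/228·x³.
With x = 4/3: S(4/3) = 7708/1539.

5.0084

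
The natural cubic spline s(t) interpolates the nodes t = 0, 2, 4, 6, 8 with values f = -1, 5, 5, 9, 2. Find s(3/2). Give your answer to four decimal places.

Let σ_i = s''(x_i). Step sizes h_i = 2, 2, 2, 2; slopes of the chords Δ_i = (y_(i+1) - y_i)/h_i = 3, 0, 2, -7/2.
  2·σ_0 + 8·σ_1 + 2·σ_2 = 6(Δ_1 - Δ_0) = -18
  2·σ_1 + 8·σ_2 + 2·σ_3 = 6(Δ_2 - Δ_1) = 12
  2·σ_2 + 8·σ_3 + 2·σ_4 = 6(Δ_3 - Δ_2) = -33
Natural end conditions: σ_0 = σ_4 = 0.
Solving: σ_0 = 0, σ_1 = -351/112, σ_2 = 99/28, σ_3 = -561/112, σ_4 = 0.
On [0, 2], s(t) = -1 + 453/112·t + 0·t² - 117/448·t³.
With t = 3/2: s(3/2) = 2143/512.

4.1855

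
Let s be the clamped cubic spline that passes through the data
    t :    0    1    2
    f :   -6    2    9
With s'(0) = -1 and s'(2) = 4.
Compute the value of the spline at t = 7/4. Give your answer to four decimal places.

7.8359

With σ_i denoting the second derivative at x_i, h_i = 1, 1, and Δ_i = (y_(i+1) − y_i)/h_i = 8, 7:
  1·σ_0 + 4·σ_1 + 1·σ_2 = 6(Δ_1 - Δ_0) = -6
Clamped end conditions give two more equations: 2h_0·σ_0 + h_0·σ_1 = 6(Δ_0 - s'(0)) = 54 and h_1·σ_1 + 2h_1·σ_2 = 6(s'(2) - Δ_1) = -18.
Forward elimination and back-substitution give σ_0 = 31, σ_1 = -8, σ_2 = -5.
On [1, 2], s(t) = 2 + 21/2·(t - 1) - 4·(t - 1)² + 1/2·(t - 1)³.
With (t - 1) = 3/4: s(7/4) = 1003/128.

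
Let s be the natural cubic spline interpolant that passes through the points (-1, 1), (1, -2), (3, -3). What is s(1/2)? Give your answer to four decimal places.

Write m_i for s''(x_i). With h_i = 2, 2 and divided differences Δ_i = -3/2, -1/2, the continuity of s' gives the tridiagonal system
  2·m_0 + 8·m_1 + 2·m_2 = 6(Δ_1 - Δ_0) = 6
Natural end conditions: m_0 = m_2 = 0.
Solving: m_0 = 0, m_1 = 3/4, m_2 = 0.
On [-1, 1], s(x) = 1 - 7/4·(x + 1) + 0·(x + 1)² + 1/16·(x + 1)³.
With (x + 1) = 3/2: s(1/2) = -181/128.

-1.4141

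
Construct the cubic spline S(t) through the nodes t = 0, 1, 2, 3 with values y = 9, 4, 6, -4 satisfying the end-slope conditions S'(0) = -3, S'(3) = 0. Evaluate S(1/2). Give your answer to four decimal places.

6.1250

Put M_i = S'' at the i-th knot. Here h = (1, 1, 1) and Δ = (-5, 2, -10), so the interior equations h_(i-1)·M_(i-1) + 2(h_(i-1)+h_i)·M_i + h_i·M_(i+1) = 6(Δ_i − Δ_(i-1)) read
  1·M_0 + 4·M_1 + 1·M_2 = 6(Δ_1 - Δ_0) = 42
  1·M_1 + 4·M_2 + 1·M_3 = 6(Δ_2 - Δ_1) = -72
Clamped end conditions give two more equations: 2h_0·M_0 + h_0·M_1 = 6(Δ_0 - S'(0)) = -12 and h_2·M_2 + 2h_2·M_3 = 6(S'(3) - Δ_2) = 60.
Hence M_0 = -18, M_1 = 24, M_2 = -36, M_3 = 48.
On [0, 1], S(t) = 9 - 3·t - 9·t² + 7·t³.
With t = 1/2: S(1/2) = 49/8.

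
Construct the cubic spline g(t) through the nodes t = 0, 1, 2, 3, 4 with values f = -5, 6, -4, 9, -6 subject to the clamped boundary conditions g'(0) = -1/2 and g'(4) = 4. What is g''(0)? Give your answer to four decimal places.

With M_i denoting the second derivative at x_i, h_i = 1, 1, 1, 1, and Δ_i = (y_(i+1) − y_i)/h_i = 11, -10, 13, -15:
  1·M_0 + 4·M_1 + 1·M_2 = 6(Δ_1 - Δ_0) = -126
  1·M_1 + 4·M_2 + 1·M_3 = 6(Δ_2 - Δ_1) = 138
  1·M_2 + 4·M_3 + 1·M_4 = 6(Δ_3 - Δ_2) = -168
Clamped end conditions give two more equations: 2h_0·M_0 + h_0·M_1 = 6(Δ_0 - g'(0)) = 69 and h_3·M_3 + 2h_3·M_4 = 6(g'(4) - Δ_3) = 114.
Solving the tridiagonal system: M_0 = 3795/56, M_1 = -1863/28, M_2 = 579/8, M_3 = -2379/28, M_4 = 5571/56.

67.7679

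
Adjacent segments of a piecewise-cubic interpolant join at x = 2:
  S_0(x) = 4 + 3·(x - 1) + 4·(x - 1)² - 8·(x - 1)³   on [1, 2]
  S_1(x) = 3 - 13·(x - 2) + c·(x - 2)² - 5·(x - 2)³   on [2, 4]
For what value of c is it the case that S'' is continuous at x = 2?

-20

S_0''(x) = 8 - 48·(x - 1), so S_0''(2) = -40. On the right, S_1''(2) = 2c, so c = -20.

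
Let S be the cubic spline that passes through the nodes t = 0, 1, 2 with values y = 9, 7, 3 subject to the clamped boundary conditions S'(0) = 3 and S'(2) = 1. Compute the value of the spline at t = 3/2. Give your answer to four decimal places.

4.1875

Write M_i for S''(x_i). With h_i = 1, 1 and divided differences Δ_i = -2, -4, the continuity of S' gives the tridiagonal system
  1·M_0 + 4·M_1 + 1·M_2 = 6(Δ_1 - Δ_0) = -12
Clamped end conditions give two more equations: 2h_0·M_0 + h_0·M_1 = 6(Δ_0 - S'(0)) = -30 and h_1·M_1 + 2h_1·M_2 = 6(S'(2) - Δ_1) = 30.
Hence M_0 = -13, M_1 = -4, M_2 = 17.
On [1, 2], S(t) = 7 - 11/2·(t - 1) - 2·(t - 1)² + 7/2·(t - 1)³.
With (t - 1) = 1/2: S(3/2) = 67/16.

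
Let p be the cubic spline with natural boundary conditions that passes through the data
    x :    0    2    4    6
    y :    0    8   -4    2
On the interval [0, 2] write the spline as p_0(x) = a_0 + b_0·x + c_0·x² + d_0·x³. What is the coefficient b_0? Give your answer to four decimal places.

Put σ_i = p'' at the i-th knot. Here h = (2, 2, 2) and Δ = (4, -6, 3), so the interior equations h_(i-1)·σ_(i-1) + 2(h_(i-1)+h_i)·σ_i + h_i·σ_(i+1) = 6(Δ_i − Δ_(i-1)) read
  2·σ_0 + 8·σ_1 + 2·σ_2 = 6(Δ_1 - Δ_0) = -60
  2·σ_1 + 8·σ_2 + 2·σ_3 = 6(Δ_2 - Δ_1) = 54
Natural end conditions: σ_0 = σ_3 = 0.
Forward elimination and back-substitution give σ_0 = 0, σ_1 = -49/5, σ_2 = 46/5, σ_3 = 0.
On [0, 2], with p_0(x) = a_0 + b_0·x + c_0·x² + d_0·x³: c_0 = σ_0/2 = 0, d_0 = (σ_1 - σ_0)/(6h_0) = -49/60, b_0 = Δ_0 - h_0(2σ_0 + σ_1)/6 = 109/15.

7.2667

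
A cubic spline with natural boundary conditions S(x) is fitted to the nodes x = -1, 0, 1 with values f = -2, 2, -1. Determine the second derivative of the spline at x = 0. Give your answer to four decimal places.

-10.5000

With σ_i denoting the second derivative at x_i, h_i = 1, 1, and Δ_i = (y_(i+1) − y_i)/h_i = 4, -3:
  1·σ_0 + 4·σ_1 + 1·σ_2 = 6(Δ_1 - Δ_0) = -42
Natural end conditions: σ_0 = σ_2 = 0.
Forward elimination and back-substitution give σ_0 = 0, σ_1 = -21/2, σ_2 = 0.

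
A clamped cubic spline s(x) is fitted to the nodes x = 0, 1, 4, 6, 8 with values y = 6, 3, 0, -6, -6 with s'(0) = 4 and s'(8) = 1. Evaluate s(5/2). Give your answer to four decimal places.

0.2344

Let M_i = s''(x_i). Step sizes h_i = 1, 3, 2, 2; slopes of the chords Δ_i = (y_(i+1) - y_i)/h_i = -3, -1, -3, 0.
  1·M_0 + 8·M_1 + 3·M_2 = 6(Δ_1 - Δ_0) = 12
  3·M_1 + 10·M_2 + 2·M_3 = 6(Δ_2 - Δ_1) = -12
  2·M_2 + 8·M_3 + 2·M_4 = 6(Δ_3 - Δ_2) = 18
Clamped end conditions give two more equations: 2h_0·M_0 + h_0·M_1 = 6(Δ_0 - s'(0)) = -42 and h_3·M_3 + 2h_3·M_4 = 6(s'(8) - Δ_3) = 6.
Hence M_0 = -287/12, M_1 = 35/6, M_2 = -43/12, M_3 = 19/6, M_4 = -1/12.
On [1, 4], s(x) = 3 - 121/24·(x - 1) + 35/12·(x - 1)² - 113/216·(x - 1)³.
With (x - 1) = 3/2: s(5/2) = 15/64.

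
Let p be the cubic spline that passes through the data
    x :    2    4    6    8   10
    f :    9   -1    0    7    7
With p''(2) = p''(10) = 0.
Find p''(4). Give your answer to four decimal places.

With M_i denoting the second derivative at x_i, h_i = 2, 2, 2, 2, and Δ_i = (y_(i+1) − y_i)/h_i = -5, 1/2, 7/2, 0:
  2·M_0 + 8·M_1 + 2·M_2 = 6(Δ_1 - Δ_0) = 33
  2·M_1 + 8·M_2 + 2·M_3 = 6(Δ_2 - Δ_1) = 18
  2·M_2 + 8·M_3 + 2·M_4 = 6(Δ_3 - Δ_2) = -21
Natural end conditions: M_0 = M_4 = 0.
Hence M_0 = 0, M_1 = 201/56, M_2 = 15/7, M_3 = -177/56, M_4 = 0.

3.5893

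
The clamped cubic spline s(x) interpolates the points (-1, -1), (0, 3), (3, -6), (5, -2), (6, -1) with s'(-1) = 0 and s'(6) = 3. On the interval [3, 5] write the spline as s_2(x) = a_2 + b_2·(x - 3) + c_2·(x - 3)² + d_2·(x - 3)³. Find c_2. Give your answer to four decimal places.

Let M_i = s''(x_i). Step sizes h_i = 1, 3, 2, 1; slopes of the chords Δ_i = (y_(i+1) - y_i)/h_i = 4, -3, 2, 1.
  1·M_0 + 8·M_1 + 3·M_2 = 6(Δ_1 - Δ_0) = -42
  3·M_1 + 10·M_2 + 2·M_3 = 6(Δ_2 - Δ_1) = 30
  2·M_2 + 6·M_3 + 1·M_4 = 6(Δ_3 - Δ_2) = -6
Clamped end conditions give two more equations: 2h_0·M_0 + h_0·M_1 = 6(Δ_0 - s'(-1)) = 24 and h_3·M_3 + 2h_3·M_4 = 6(s'(6) - Δ_3) = 12.
Solving the tridiagonal system: M_0 = 1257/74, M_1 = -369/37, M_2 = 513/74, M_3 = -174/37, M_4 = 309/37.
On [3, 5], with s_2(x) = a_2 + b_2·(x - 3) + c_2·(x - 3)² + d_2·(x - 3)³: c_2 = M_2/2 = 513/148, d_2 = (M_3 - M_2)/(6h_2) = -287/296, b_2 = Δ_2 - h_2(2M_2 + M_3)/6 = -39/37.

3.4662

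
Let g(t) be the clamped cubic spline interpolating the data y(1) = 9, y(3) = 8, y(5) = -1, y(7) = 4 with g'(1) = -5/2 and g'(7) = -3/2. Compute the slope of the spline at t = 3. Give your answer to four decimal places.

Let M_i = g''(x_i). Step sizes h_i = 2, 2, 2; slopes of the chords Δ_i = (y_(i+1) - y_i)/h_i = -1/2, -9/2, 5/2.
  2·M_0 + 8·M_1 + 2·M_2 = 6(Δ_1 - Δ_0) = -24
  2·M_1 + 8·M_2 + 2·M_3 = 6(Δ_2 - Δ_1) = 42
Clamped end conditions give two more equations: 2h_0·M_0 + h_0·M_1 = 6(Δ_0 - g'(1)) = 12 and h_2·M_2 + 2h_2·M_3 = 6(g'(7) - Δ_2) = -24.
Solving: M_0 = 98/15, M_1 = -106/15, M_2 = 146/15, M_3 = -163/15.
On [3, 5], g'(t) = b_1 + 2c_1·(t - 3) + 3d_1·(t - 3)² with b_1 = Δ_1 - h_1(2M_1 + M_2)/6 = -91/30, c_1 = M_1/2 = -53/15, d_1 = (M_2 - M_1)/(6h_1) = 7/5. So g'(3) = -91/30.

-3.0333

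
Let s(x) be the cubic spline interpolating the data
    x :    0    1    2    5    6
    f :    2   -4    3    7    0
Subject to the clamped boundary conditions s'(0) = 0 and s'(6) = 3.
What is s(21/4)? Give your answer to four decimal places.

4.3896

Put M_i = s'' at the i-th knot. Here h = (1, 1, 3, 1) and Δ = (-6, 7, 4/3, -7), so the interior equations h_(i-1)·M_(i-1) + 2(h_(i-1)+h_i)·M_i + h_i·M_(i+1) = 6(Δ_i − Δ_(i-1)) read
  1·M_0 + 4·M_1 + 1·M_2 = 6(Δ_1 - Δ_0) = 78
  1·M_1 + 8·M_2 + 3·M_3 = 6(Δ_2 - Δ_1) = -34
  3·M_2 + 8·M_3 + 1·M_4 = 6(Δ_3 - Δ_2) = -50
Clamped end conditions give two more equations: 2h_0·M_0 + h_0·M_1 = 6(Δ_0 - s'(0)) = -36 and h_3·M_3 + 2h_3·M_4 = 6(s'(6) - Δ_3) = 60.
Hence M_0 = -3689/114, M_1 = 1637/57, M_2 = -515/114, M_3 = -505/57, M_4 = 3925/114.
On [5, 6], s(x) = 7 - 2231/228·(x - 5) - 505/114·(x - 5)² + 1645/228·(x - 5)³.
With (x - 5) = 1/4: s(21/4) = 21351/4864.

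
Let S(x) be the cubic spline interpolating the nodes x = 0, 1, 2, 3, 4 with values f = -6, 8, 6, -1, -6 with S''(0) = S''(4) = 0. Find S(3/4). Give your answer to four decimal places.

5.7773

Write M_i for S''(x_i). With h_i = 1, 1, 1, 1 and divided differences Δ_i = 14, -2, -7, -5, the continuity of S' gives the tridiagonal system
  1·M_0 + 4·M_1 + 1·M_2 = 6(Δ_1 - Δ_0) = -96
  1·M_1 + 4·M_2 + 1·M_3 = 6(Δ_2 - Δ_1) = -30
  1·M_2 + 4·M_3 + 1·M_4 = 6(Δ_3 - Δ_2) = 12
Natural end conditions: M_0 = M_4 = 0.
Solving the tridiagonal system: M_0 = 0, M_1 = -327/14, M_2 = -18/7, M_3 = 51/14, M_4 = 0.
On [0, 1], S(x) = -6 + 501/28·x + 0·x² - 109/28·x³.
With x = 3/4: S(3/4) = 1479/256.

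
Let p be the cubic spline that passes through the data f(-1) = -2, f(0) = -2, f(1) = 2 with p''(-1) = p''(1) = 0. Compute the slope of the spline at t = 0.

2

Put M_i = p'' at the i-th knot. Here h = (1, 1) and Δ = (0, 4), so the interior equations h_(i-1)·M_(i-1) + 2(h_(i-1)+h_i)·M_i + h_i·M_(i+1) = 6(Δ_i − Δ_(i-1)) read
  1·M_0 + 4·M_1 + 1·M_2 = 6(Δ_1 - Δ_0) = 24
Natural end conditions: M_0 = M_2 = 0.
Solving: M_0 = 0, M_1 = 6, M_2 = 0.
On [0, 1], p'(t) = b_1 + 2c_1·t + 3d_1·t² with b_1 = Δ_1 - h_1(2M_1 + M_2)/6 = 2, c_1 = M_1/2 = 3, d_1 = (M_2 - M_1)/(6h_1) = -1. So p'(0) = 2.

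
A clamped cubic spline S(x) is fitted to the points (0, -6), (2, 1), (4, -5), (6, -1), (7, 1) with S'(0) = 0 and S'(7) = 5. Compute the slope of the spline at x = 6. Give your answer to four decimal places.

Let m_i = S''(x_i). Step sizes h_i = 2, 2, 2, 1; slopes of the chords Δ_i = (y_(i+1) - y_i)/h_i = 7/2, -3, 2, 2.
  2·m_0 + 8·m_1 + 2·m_2 = 6(Δ_1 - Δ_0) = -39
  2·m_1 + 8·m_2 + 2·m_3 = 6(Δ_2 - Δ_1) = 30
  2·m_2 + 6·m_3 + 1·m_4 = 6(Δ_3 - Δ_2) = 0
Clamped end conditions give two more equations: 2h_0·m_0 + h_0·m_1 = 6(Δ_0 - S'(0)) = 21 and h_3·m_3 + 2h_3·m_4 = 6(S'(7) - Δ_3) = 18.
Solving the tridiagonal system: m_0 = 1685/172, m_1 = -391/43, m_2 = 1217/172, m_3 = -181/43, m_4 = 955/86.
On [6, 7], S'(x) = b_3 + 2c_3·(x - 6) + 3d_3·(x - 6)² with b_3 = Δ_3 - h_3(2m_3 + m_4)/6 = 267/172, c_3 = m_3/2 = -181/86, d_3 = (m_4 - m_3)/(6h_3) = 439/172. So S'(6) = 267/172.

1.5523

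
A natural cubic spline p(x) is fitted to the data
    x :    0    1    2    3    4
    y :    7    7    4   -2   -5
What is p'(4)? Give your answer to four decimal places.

Let σ_i = p''(x_i). Step sizes h_i = 1, 1, 1, 1; slopes of the chords Δ_i = (y_(i+1) - y_i)/h_i = 0, -3, -6, -3.
  1·σ_0 + 4·σ_1 + 1·σ_2 = 6(Δ_1 - Δ_0) = -18
  1·σ_1 + 4·σ_2 + 1·σ_3 = 6(Δ_2 - Δ_1) = -18
  1·σ_2 + 4·σ_3 + 1·σ_4 = 6(Δ_3 - Δ_2) = 18
Natural end conditions: σ_0 = σ_4 = 0.
Hence σ_0 = 0, σ_1 = -45/14, σ_2 = -36/7, σ_3 = 81/14, σ_4 = 0.
On [3, 4], p'(x) = b_3 + 2c_3·(x - 3) + 3d_3·(x - 3)² with b_3 = Δ_3 - h_3(2σ_3 + σ_4)/6 = -69/14, c_3 = σ_3/2 = 81/28, d_3 = (σ_4 - σ_3)/(6h_3) = -27/28. So p'(4) = -57/28.

-2.0357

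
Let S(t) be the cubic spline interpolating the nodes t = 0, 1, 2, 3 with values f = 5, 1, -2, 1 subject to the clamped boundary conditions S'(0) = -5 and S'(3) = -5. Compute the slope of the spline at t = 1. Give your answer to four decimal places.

Write m_i for S''(x_i). With h_i = 1, 1, 1 and divided differences Δ_i = -4, -3, 3, the continuity of S' gives the tridiagonal system
  1·m_0 + 4·m_1 + 1·m_2 = 6(Δ_1 - Δ_0) = 6
  1·m_1 + 4·m_2 + 1·m_3 = 6(Δ_2 - Δ_1) = 36
Clamped end conditions give two more equations: 2h_0·m_0 + h_0·m_1 = 6(Δ_0 - S'(0)) = 6 and h_2·m_2 + 2h_2·m_3 = 6(S'(3) - Δ_2) = -48.
Solving: m_0 = 26/5, m_1 = -22/5, m_2 = 92/5, m_3 = -166/5.
On [1, 2], S'(t) = b_1 + 2c_1·(t - 1) + 3d_1·(t - 1)² with b_1 = Δ_1 - h_1(2m_1 + m_2)/6 = -23/5, c_1 = m_1/2 = -11/5, d_1 = (m_2 - m_1)/(6h_1) = 19/5. So S'(1) = -23/5.

-4.6000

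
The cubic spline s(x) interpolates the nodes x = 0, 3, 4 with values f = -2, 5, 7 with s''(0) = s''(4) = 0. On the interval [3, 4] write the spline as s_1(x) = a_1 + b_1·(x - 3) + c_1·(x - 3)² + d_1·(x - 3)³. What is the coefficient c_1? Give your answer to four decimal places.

-0.1250

Let m_i = s''(x_i). Step sizes h_i = 3, 1; slopes of the chords Δ_i = (y_(i+1) - y_i)/h_i = 7/3, 2.
  3·m_0 + 8·m_1 + 1·m_2 = 6(Δ_1 - Δ_0) = -2
Natural end conditions: m_0 = m_2 = 0.
Solving the tridiagonal system: m_0 = 0, m_1 = -1/4, m_2 = 0.
On [3, 4], with s_1(x) = a_1 + b_1·(x - 3) + c_1·(x - 3)² + d_1·(x - 3)³: c_1 = m_1/2 = -1/8, d_1 = (m_2 - m_1)/(6h_1) = 1/24, b_1 = Δ_1 - h_1(2m_1 + m_2)/6 = 25/12.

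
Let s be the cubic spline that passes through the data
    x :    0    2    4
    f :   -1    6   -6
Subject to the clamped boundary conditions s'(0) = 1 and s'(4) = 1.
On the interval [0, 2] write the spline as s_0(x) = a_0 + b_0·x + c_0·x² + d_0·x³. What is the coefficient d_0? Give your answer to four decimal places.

Put M_i = s'' at the i-th knot. Here h = (2, 2) and Δ = (7/2, -6), so the interior equations h_(i-1)·M_(i-1) + 2(h_(i-1)+h_i)·M_i + h_i·M_(i+1) = 6(Δ_i − Δ_(i-1)) read
  2·M_0 + 8·M_1 + 2·M_2 = 6(Δ_1 - Δ_0) = -57
Clamped end conditions give two more equations: 2h_0·M_0 + h_0·M_1 = 6(Δ_0 - s'(0)) = 15 and h_1·M_1 + 2h_1·M_2 = 6(s'(4) - Δ_1) = 42.
Forward elimination and back-substitution give M_0 = 87/8, M_1 = -57/4, M_2 = 141/8.
On [0, 2], with s_0(x) = a_0 + b_0·x + c_0·x² + d_0·x³: c_0 = M_0/2 = 87/16, d_0 = (M_1 - M_0)/(6h_0) = -67/32, b_0 = Δ_0 - h_0(2M_0 + M_1)/6 = 1.

-2.0938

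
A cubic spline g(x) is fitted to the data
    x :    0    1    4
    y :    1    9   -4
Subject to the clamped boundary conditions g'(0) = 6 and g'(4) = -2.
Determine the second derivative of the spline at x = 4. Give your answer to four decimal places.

Write M_i for g''(x_i). With h_i = 1, 3 and divided differences Δ_i = 8, -13/3, the continuity of g' gives the tridiagonal system
  1·M_0 + 8·M_1 + 3·M_2 = 6(Δ_1 - Δ_0) = -74
Clamped end conditions give two more equations: 2h_0·M_0 + h_0·M_1 = 6(Δ_0 - g'(0)) = 12 and h_1·M_1 + 2h_1·M_2 = 6(g'(4) - Δ_1) = 14.
Solving the tridiagonal system: M_0 = 53/4, M_1 = -29/2, M_2 = 115/12.

9.5833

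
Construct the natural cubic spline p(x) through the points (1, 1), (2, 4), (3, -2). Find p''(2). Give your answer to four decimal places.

Let M_i = p''(x_i). Step sizes h_i = 1, 1; slopes of the chords Δ_i = (y_(i+1) - y_i)/h_i = 3, -6.
  1·M_0 + 4·M_1 + 1·M_2 = 6(Δ_1 - Δ_0) = -54
Natural end conditions: M_0 = M_2 = 0.
Solving the tridiagonal system: M_0 = 0, M_1 = -27/2, M_2 = 0.

-13.5000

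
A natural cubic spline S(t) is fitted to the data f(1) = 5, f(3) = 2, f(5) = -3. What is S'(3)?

Let m_i = S''(x_i). Step sizes h_i = 2, 2; slopes of the chords Δ_i = (y_(i+1) - y_i)/h_i = -3/2, -5/2.
  2·m_0 + 8·m_1 + 2·m_2 = 6(Δ_1 - Δ_0) = -6
Natural end conditions: m_0 = m_2 = 0.
Solving the tridiagonal system: m_0 = 0, m_1 = -3/4, m_2 = 0.
On [3, 5], S'(t) = b_1 + 2c_1·(t - 3) + 3d_1·(t - 3)² with b_1 = Δ_1 - h_1(2m_1 + m_2)/6 = -2, c_1 = m_1/2 = -3/8, d_1 = (m_2 - m_1)/(6h_1) = 1/16. So S'(3) = -2.

-2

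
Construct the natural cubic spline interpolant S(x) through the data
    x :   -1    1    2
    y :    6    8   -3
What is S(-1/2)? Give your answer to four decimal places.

Let m_i = S''(x_i). Step sizes h_i = 2, 1; slopes of the chords Δ_i = (y_(i+1) - y_i)/h_i = 1, -11.
  2·m_0 + 6·m_1 + 1·m_2 = 6(Δ_1 - Δ_0) = -72
Natural end conditions: m_0 = m_2 = 0.
Forward elimination and back-substitution give m_0 = 0, m_1 = -12, m_2 = 0.
On [-1, 1], S(x) = 6 + 5·(x + 1) + 0·(x + 1)² - 1·(x + 1)³.
With (x + 1) = 1/2: S(-1/2) = 67/8.

8.3750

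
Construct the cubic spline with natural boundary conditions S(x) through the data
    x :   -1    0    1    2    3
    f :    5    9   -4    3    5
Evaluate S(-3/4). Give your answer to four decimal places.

With σ_i denoting the second derivative at x_i, h_i = 1, 1, 1, 1, and Δ_i = (y_(i+1) − y_i)/h_i = 4, -13, 7, 2:
  1·σ_0 + 4·σ_1 + 1·σ_2 = 6(Δ_1 - Δ_0) = -102
  1·σ_1 + 4·σ_2 + 1·σ_3 = 6(Δ_2 - Δ_1) = 120
  1·σ_2 + 4·σ_3 + 1·σ_4 = 6(Δ_3 - Δ_2) = -30
Natural end conditions: σ_0 = σ_4 = 0.
Solving: σ_0 = 0, σ_1 = -255/7, σ_2 = 306/7, σ_3 = -129/7, σ_4 = 0.
On [-1, 0], S(x) = 5 + 141/14·(x + 1) + 0·(x + 1)² - 85/14·(x + 1)³.
With (x + 1) = 1/4: S(-3/4) = 6651/896.

7.4230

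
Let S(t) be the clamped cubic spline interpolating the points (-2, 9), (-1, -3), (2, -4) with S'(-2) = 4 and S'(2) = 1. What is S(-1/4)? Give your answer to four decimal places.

-9.7305

Let m_i = S''(x_i). Step sizes h_i = 1, 3; slopes of the chords Δ_i = (y_(i+1) - y_i)/h_i = -12, -1/3.
  1·m_0 + 8·m_1 + 3·m_2 = 6(Δ_1 - Δ_0) = 70
Clamped end conditions give two more equations: 2h_0·m_0 + h_0·m_1 = 6(Δ_0 - S'(-2)) = -96 and h_1·m_1 + 2h_1·m_2 = 6(S'(2) - Δ_1) = 8.
Forward elimination and back-substitution give m_0 = -115/2, m_1 = 19, m_2 = -49/6.
On [-1, 2], S(t) = -3 - 61/4·(t + 1) + 19/2·(t + 1)² - 163/108·(t + 1)³.
With (t + 1) = 3/4: S(-1/4) = -2491/256.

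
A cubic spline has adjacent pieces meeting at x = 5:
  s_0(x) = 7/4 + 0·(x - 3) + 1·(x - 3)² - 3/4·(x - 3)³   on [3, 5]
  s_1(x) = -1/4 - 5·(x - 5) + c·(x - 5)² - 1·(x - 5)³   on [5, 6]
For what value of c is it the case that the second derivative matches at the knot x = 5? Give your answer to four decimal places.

-3.5000

s_0''(x) = 2 - 9/2·(x - 3), so s_0''(5) = -7. On the right, s_1''(5) = 2c, so c = -7/2.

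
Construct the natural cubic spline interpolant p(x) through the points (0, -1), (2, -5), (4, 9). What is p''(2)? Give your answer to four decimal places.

6.7500

With M_i denoting the second derivative at x_i, h_i = 2, 2, and Δ_i = (y_(i+1) − y_i)/h_i = -2, 7:
  2·M_0 + 8·M_1 + 2·M_2 = 6(Δ_1 - Δ_0) = 54
Natural end conditions: M_0 = M_2 = 0.
Solving: M_0 = 0, M_1 = 27/4, M_2 = 0.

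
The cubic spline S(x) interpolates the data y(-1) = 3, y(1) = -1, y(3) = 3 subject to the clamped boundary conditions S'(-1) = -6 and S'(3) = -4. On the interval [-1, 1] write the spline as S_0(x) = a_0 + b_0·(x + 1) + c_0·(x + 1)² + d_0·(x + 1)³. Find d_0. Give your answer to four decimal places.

Put σ_i = S'' at the i-th knot. Here h = (2, 2) and Δ = (-2, 2), so the interior equations h_(i-1)·σ_(i-1) + 2(h_(i-1)+h_i)·σ_i + h_i·σ_(i+1) = 6(Δ_i − Δ_(i-1)) read
  2·σ_0 + 8·σ_1 + 2·σ_2 = 6(Δ_1 - Δ_0) = 24
Clamped end conditions give two more equations: 2h_0·σ_0 + h_0·σ_1 = 6(Δ_0 - S'(-1)) = 24 and h_1·σ_1 + 2h_1·σ_2 = 6(S'(3) - Δ_1) = -36.
Solving: σ_0 = 7/2, σ_1 = 5, σ_2 = -23/2.
On [-1, 1], with S_0(x) = a_0 + b_0·(x + 1) + c_0·(x + 1)² + d_0·(x + 1)³: c_0 = σ_0/2 = 7/4, d_0 = (σ_1 - σ_0)/(6h_0) = 1/8, b_0 = Δ_0 - h_0(2σ_0 + σ_1)/6 = -6.

0.1250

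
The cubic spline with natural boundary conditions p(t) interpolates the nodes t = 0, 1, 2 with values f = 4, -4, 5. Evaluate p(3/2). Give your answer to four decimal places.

Write M_i for p''(x_i). With h_i = 1, 1 and divided differences Δ_i = -8, 9, the continuity of p' gives the tridiagonal system
  1·M_0 + 4·M_1 + 1·M_2 = 6(Δ_1 - Δ_0) = 102
Natural end conditions: M_0 = M_2 = 0.
Hence M_0 = 0, M_1 = 51/2, M_2 = 0.
On [1, 2], p(t) = -4 + 1/2·(t - 1) + 51/4·(t - 1)² - 17/4·(t - 1)³.
With (t - 1) = 1/2: p(3/2) = -35/32.

-1.0938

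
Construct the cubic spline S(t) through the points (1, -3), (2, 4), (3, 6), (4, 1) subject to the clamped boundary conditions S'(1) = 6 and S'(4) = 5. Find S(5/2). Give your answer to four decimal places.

With M_i denoting the second derivative at x_i, h_i = 1, 1, 1, and Δ_i = (y_(i+1) − y_i)/h_i = 7, 2, -5:
  1·M_0 + 4·M_1 + 1·M_2 = 6(Δ_1 - Δ_0) = -30
  1·M_1 + 4·M_2 + 1·M_3 = 6(Δ_2 - Δ_1) = -42
Clamped end conditions give two more equations: 2h_0·M_0 + h_0·M_1 = 6(Δ_0 - S'(1)) = 6 and h_2·M_2 + 2h_2·M_3 = 6(S'(4) - Δ_2) = 60.
Hence M_0 = 74/15, M_1 = -58/15, M_2 = -292/15, M_3 = 596/15.
On [2, 3], S(t) = 4 + 98/15·(t - 2) - 29/15·(t - 2)² - 13/5·(t - 2)³.
With (t - 2) = 1/2: S(5/2) = 155/24.

6.4583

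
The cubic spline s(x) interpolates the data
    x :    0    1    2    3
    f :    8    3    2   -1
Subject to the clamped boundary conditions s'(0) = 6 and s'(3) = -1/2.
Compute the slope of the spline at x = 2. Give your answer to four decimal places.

With σ_i denoting the second derivative at x_i, h_i = 1, 1, 1, and Δ_i = (y_(i+1) − y_i)/h_i = -5, -1, -3:
  1·σ_0 + 4·σ_1 + 1·σ_2 = 6(Δ_1 - Δ_0) = 24
  1·σ_1 + 4·σ_2 + 1·σ_3 = 6(Δ_2 - Δ_1) = -12
Clamped end conditions give two more equations: 2h_0·σ_0 + h_0·σ_1 = 6(Δ_0 - s'(0)) = -66 and h_2·σ_2 + 2h_2·σ_3 = 6(s'(3) - Δ_2) = 15.
Hence σ_0 = -641/15, σ_1 = 292/15, σ_2 = -167/15, σ_3 = 196/15.
On [2, 3], s'(x) = b_2 + 2c_2·(x - 2) + 3d_2·(x - 2)² with b_2 = Δ_2 - h_2(2σ_2 + σ_3)/6 = -22/15, c_2 = σ_2/2 = -167/30, d_2 = (σ_3 - σ_2)/(6h_2) = 121/30. So s'(2) = -22/15.

-1.4667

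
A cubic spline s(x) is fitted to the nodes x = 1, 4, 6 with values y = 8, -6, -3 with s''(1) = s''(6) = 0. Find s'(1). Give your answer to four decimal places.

-6.5167

Let M_i = s''(x_i). Step sizes h_i = 3, 2; slopes of the chords Δ_i = (y_(i+1) - y_i)/h_i = -14/3, 3/2.
  3·M_0 + 10·M_1 + 2·M_2 = 6(Δ_1 - Δ_0) = 37
Natural end conditions: M_0 = M_2 = 0.
Hence M_0 = 0, M_1 = 37/10, M_2 = 0.
On [1, 4], s'(x) = b_0 + 2c_0·(x - 1) + 3d_0·(x - 1)² with b_0 = Δ_0 - h_0(2M_0 + M_1)/6 = -391/60, c_0 = M_0/2 = 0, d_0 = (M_1 - M_0)/(6h_0) = 37/180. So s'(1) = -391/60.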